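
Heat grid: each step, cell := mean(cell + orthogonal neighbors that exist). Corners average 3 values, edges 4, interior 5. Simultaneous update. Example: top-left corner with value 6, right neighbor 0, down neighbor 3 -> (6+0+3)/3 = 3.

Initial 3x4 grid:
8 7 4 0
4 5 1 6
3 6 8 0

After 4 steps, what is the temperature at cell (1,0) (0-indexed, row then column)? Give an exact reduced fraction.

Step 1: cell (1,0) = 5
Step 2: cell (1,0) = 76/15
Step 3: cell (1,0) = 2359/450
Step 4: cell (1,0) = 135281/27000
Full grid after step 4:
  84101/16200 509989/108000 452299/108000 464353/129600
  135281/27000 866839/180000 161617/40000 1082699/288000
  322529/64800 994103/216000 921223/216000 487103/129600

Answer: 135281/27000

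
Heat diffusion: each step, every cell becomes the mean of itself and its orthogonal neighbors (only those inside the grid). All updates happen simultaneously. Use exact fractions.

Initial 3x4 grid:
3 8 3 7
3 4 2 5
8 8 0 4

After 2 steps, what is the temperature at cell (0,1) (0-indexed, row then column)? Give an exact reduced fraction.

Step 1: cell (0,1) = 9/2
Step 2: cell (0,1) = 115/24
Full grid after step 2:
  41/9 115/24 173/40 29/6
  41/8 109/25 104/25 153/40
  95/18 119/24 143/40 11/3

Answer: 115/24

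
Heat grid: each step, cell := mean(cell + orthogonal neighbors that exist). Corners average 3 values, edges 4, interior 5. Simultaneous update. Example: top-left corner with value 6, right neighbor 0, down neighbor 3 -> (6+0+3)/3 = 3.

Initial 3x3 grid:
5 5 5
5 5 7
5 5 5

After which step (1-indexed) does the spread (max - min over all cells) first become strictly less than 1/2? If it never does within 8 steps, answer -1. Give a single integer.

Step 1: max=17/3, min=5, spread=2/3
Step 2: max=667/120, min=5, spread=67/120
Step 3: max=5837/1080, min=507/100, spread=1807/5400
  -> spread < 1/2 first at step 3
Step 4: max=2317963/432000, min=13861/2700, spread=33401/144000
Step 5: max=20669933/3888000, min=1393391/270000, spread=3025513/19440000
Step 6: max=8240926867/1555200000, min=74755949/14400000, spread=53531/497664
Step 7: max=492592925849/93312000000, min=20231116051/3888000000, spread=450953/5971968
Step 8: max=29502503560603/5598720000000, min=2433808610519/466560000000, spread=3799043/71663616

Answer: 3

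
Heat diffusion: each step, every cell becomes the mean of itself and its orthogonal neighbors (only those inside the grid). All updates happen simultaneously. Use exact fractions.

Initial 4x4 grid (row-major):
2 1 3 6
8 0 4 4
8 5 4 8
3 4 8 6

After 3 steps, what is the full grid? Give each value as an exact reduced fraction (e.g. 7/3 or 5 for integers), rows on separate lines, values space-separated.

Answer: 3863/1080 11459/3600 13387/3600 109/27
7177/1800 12041/3000 1508/375 17407/3600
981/200 2293/500 3113/600 775/144
911/180 3163/600 1957/360 6499/1080

Derivation:
After step 1:
  11/3 3/2 7/2 13/3
  9/2 18/5 3 11/2
  6 21/5 29/5 11/2
  5 5 11/2 22/3
After step 2:
  29/9 46/15 37/12 40/9
  533/120 84/25 107/25 55/12
  197/40 123/25 24/5 181/30
  16/3 197/40 709/120 55/9
After step 3:
  3863/1080 11459/3600 13387/3600 109/27
  7177/1800 12041/3000 1508/375 17407/3600
  981/200 2293/500 3113/600 775/144
  911/180 3163/600 1957/360 6499/1080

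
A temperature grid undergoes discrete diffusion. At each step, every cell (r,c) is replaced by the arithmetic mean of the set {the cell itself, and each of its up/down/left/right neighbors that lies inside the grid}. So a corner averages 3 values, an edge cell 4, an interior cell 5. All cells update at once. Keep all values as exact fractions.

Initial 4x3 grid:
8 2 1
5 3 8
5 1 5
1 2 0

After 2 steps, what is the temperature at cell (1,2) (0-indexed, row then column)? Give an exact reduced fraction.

Answer: 913/240

Derivation:
Step 1: cell (1,2) = 17/4
Step 2: cell (1,2) = 913/240
Full grid after step 2:
  55/12 479/120 137/36
  341/80 4 913/240
  847/240 29/10 797/240
  20/9 23/10 41/18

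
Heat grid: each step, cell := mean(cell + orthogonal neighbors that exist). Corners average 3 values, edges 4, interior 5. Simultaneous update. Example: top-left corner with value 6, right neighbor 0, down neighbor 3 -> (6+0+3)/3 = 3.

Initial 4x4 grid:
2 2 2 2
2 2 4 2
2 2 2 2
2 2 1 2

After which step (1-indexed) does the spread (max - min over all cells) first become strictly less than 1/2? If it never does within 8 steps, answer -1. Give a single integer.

Step 1: max=5/2, min=5/3, spread=5/6
Step 2: max=12/5, min=65/36, spread=107/180
Step 3: max=551/240, min=6833/3600, spread=179/450
  -> spread < 1/2 first at step 3
Step 4: max=491/216, min=14021/7200, spread=7037/21600
Step 5: max=361877/162000, min=127867/64800, spread=84419/324000
Step 6: max=1077311/486000, min=12915983/6480000, spread=4344491/19440000
Step 7: max=319781987/145800000, min=117043519/58320000, spread=54346379/291600000
Step 8: max=95255843/43740000, min=17678201591/8748000000, spread=1372967009/8748000000

Answer: 3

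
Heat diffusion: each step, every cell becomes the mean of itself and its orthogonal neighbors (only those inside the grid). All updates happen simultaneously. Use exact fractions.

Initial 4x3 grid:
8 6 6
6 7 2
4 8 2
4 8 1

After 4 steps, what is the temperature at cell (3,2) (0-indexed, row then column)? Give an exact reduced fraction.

Step 1: cell (3,2) = 11/3
Step 2: cell (3,2) = 73/18
Step 3: cell (3,2) = 9583/2160
Step 4: cell (3,2) = 596207/129600
Full grid after step 4:
  781847/129600 4921073/864000 692897/129600
  1256257/216000 1979317/360000 543191/108000
  1194857/216000 204663/40000 513491/108000
  683257/129600 1430041/288000 596207/129600

Answer: 596207/129600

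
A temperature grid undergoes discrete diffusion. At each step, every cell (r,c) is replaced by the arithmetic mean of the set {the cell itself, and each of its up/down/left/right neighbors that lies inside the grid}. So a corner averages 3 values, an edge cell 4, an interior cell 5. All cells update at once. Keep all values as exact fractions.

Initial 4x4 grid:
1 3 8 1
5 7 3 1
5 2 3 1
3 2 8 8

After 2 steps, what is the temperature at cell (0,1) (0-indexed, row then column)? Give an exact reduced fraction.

Step 1: cell (0,1) = 19/4
Step 2: cell (0,1) = 31/8
Full grid after step 2:
  49/12 31/8 487/120 103/36
  61/16 429/100 341/100 749/240
  923/240 187/50 201/50 829/240
  65/18 121/30 271/60 85/18

Answer: 31/8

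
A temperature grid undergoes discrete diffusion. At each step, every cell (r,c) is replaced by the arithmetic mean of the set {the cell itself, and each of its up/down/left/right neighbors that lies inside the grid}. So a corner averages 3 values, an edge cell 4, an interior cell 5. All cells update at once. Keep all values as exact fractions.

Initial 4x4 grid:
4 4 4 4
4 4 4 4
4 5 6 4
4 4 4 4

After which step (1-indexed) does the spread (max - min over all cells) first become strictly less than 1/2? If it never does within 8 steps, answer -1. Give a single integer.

Answer: 3

Derivation:
Step 1: max=23/5, min=4, spread=3/5
Step 2: max=113/25, min=4, spread=13/25
Step 3: max=10517/2400, min=973/240, spread=787/2400
  -> spread < 1/2 first at step 3
Step 4: max=93857/21600, min=29503/7200, spread=1337/5400
Step 5: max=9360593/2160000, min=890317/216000, spread=457423/2160000
Step 6: max=83986733/19440000, min=5372471/1296000, spread=849917/4860000
Step 7: max=2511392027/583200000, min=808626133/194400000, spread=21378407/145800000
Step 8: max=75170645837/17496000000, min=24336785683/5832000000, spread=540072197/4374000000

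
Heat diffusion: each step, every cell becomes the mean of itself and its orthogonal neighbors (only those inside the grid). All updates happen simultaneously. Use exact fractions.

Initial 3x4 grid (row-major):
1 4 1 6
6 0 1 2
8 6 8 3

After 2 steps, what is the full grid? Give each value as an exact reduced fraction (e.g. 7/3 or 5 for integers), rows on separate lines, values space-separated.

After step 1:
  11/3 3/2 3 3
  15/4 17/5 12/5 3
  20/3 11/2 9/2 13/3
After step 2:
  107/36 347/120 99/40 3
  1049/240 331/100 163/50 191/60
  191/36 301/60 251/60 71/18

Answer: 107/36 347/120 99/40 3
1049/240 331/100 163/50 191/60
191/36 301/60 251/60 71/18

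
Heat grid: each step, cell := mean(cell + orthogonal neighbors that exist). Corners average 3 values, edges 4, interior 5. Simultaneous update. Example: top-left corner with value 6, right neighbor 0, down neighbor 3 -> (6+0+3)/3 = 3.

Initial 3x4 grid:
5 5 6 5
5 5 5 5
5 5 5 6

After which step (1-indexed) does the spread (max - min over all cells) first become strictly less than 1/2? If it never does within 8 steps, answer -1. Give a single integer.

Answer: 1

Derivation:
Step 1: max=16/3, min=5, spread=1/3
  -> spread < 1/2 first at step 1
Step 2: max=1267/240, min=5, spread=67/240
Step 3: max=11387/2160, min=241/48, spread=271/1080
Step 4: max=679999/129600, min=12121/2400, spread=5093/25920
Step 5: max=40691501/7776000, min=1094611/216000, spread=257101/1555200
Step 6: max=2434453999/466560000, min=32947967/6480000, spread=497603/3732480
Step 7: max=145762037141/27993600000, min=330246113/64800000, spread=123828653/1119744000
Step 8: max=8729221884319/1679616000000, min=29782295413/5832000000, spread=1215366443/13436928000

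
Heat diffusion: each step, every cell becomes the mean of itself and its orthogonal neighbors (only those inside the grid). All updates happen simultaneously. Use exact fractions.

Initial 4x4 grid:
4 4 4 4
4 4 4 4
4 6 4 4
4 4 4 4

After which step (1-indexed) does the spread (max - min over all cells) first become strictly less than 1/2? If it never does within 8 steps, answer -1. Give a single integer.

Step 1: max=9/2, min=4, spread=1/2
Step 2: max=111/25, min=4, spread=11/25
  -> spread < 1/2 first at step 2
Step 3: max=5167/1200, min=4, spread=367/1200
Step 4: max=23171/5400, min=1213/300, spread=1337/5400
Step 5: max=689669/162000, min=36469/9000, spread=33227/162000
Step 6: max=20654327/4860000, min=220049/54000, spread=849917/4860000
Step 7: max=616914347/145800000, min=3308533/810000, spread=21378407/145800000
Step 8: max=18462462371/4374000000, min=995688343/243000000, spread=540072197/4374000000

Answer: 2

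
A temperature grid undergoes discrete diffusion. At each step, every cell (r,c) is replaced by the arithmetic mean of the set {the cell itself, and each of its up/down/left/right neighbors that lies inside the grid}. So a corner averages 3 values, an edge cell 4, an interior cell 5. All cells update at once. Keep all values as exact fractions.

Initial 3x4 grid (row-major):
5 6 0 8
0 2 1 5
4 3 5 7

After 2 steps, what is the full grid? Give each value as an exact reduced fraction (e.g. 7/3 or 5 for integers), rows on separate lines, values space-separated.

Answer: 29/9 49/15 209/60 40/9
223/80 29/10 18/5 357/80
103/36 367/120 473/120 179/36

Derivation:
After step 1:
  11/3 13/4 15/4 13/3
  11/4 12/5 13/5 21/4
  7/3 7/2 4 17/3
After step 2:
  29/9 49/15 209/60 40/9
  223/80 29/10 18/5 357/80
  103/36 367/120 473/120 179/36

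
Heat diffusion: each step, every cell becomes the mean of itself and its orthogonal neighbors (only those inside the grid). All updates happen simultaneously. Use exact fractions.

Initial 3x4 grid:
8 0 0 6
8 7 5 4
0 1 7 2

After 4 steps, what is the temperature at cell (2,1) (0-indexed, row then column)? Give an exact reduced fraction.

Answer: 146641/36000

Derivation:
Step 1: cell (2,1) = 15/4
Step 2: cell (2,1) = 147/40
Step 3: cell (2,1) = 409/100
Step 4: cell (2,1) = 146641/36000
Full grid after step 4:
  573421/129600 448423/108000 425143/108000 491131/129600
  3733169/864000 1512271/360000 1421321/360000 3407479/864000
  183607/43200 146641/36000 437143/108000 516931/129600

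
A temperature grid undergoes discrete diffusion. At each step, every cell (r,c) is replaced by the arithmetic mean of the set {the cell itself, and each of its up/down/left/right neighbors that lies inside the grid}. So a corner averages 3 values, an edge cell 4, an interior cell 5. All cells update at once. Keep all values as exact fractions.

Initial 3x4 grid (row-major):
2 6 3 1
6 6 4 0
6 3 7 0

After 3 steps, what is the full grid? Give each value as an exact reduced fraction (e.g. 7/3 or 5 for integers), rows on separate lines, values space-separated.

Answer: 2003/432 1225/288 4717/1440 271/108
701/144 5333/1200 263/75 7249/2880
89/18 37/8 2591/720 1213/432

Derivation:
After step 1:
  14/3 17/4 7/2 4/3
  5 5 4 5/4
  5 11/2 7/2 7/3
After step 2:
  167/36 209/48 157/48 73/36
  59/12 19/4 69/20 107/48
  31/6 19/4 23/6 85/36
After step 3:
  2003/432 1225/288 4717/1440 271/108
  701/144 5333/1200 263/75 7249/2880
  89/18 37/8 2591/720 1213/432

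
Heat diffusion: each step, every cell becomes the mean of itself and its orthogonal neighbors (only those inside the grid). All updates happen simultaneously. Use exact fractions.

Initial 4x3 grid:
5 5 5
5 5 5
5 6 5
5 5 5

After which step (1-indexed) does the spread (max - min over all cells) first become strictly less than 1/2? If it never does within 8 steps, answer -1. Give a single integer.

Answer: 1

Derivation:
Step 1: max=21/4, min=5, spread=1/4
  -> spread < 1/2 first at step 1
Step 2: max=523/100, min=5, spread=23/100
Step 3: max=24811/4800, min=2013/400, spread=131/960
Step 4: max=222551/43200, min=36391/7200, spread=841/8640
Step 5: max=88942051/17280000, min=7293373/1440000, spread=56863/691200
Step 6: max=799134341/155520000, min=65789543/12960000, spread=386393/6220800
Step 7: max=319433723131/62208000000, min=26340358813/5184000000, spread=26795339/497664000
Step 8: max=19146215714129/3732480000000, min=1582286149667/311040000000, spread=254051069/5971968000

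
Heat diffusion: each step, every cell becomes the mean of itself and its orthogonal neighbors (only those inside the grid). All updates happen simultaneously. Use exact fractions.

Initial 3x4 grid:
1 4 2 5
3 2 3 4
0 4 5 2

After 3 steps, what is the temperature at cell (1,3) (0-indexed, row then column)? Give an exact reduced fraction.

Answer: 25199/7200

Derivation:
Step 1: cell (1,3) = 7/2
Step 2: cell (1,3) = 421/120
Step 3: cell (1,3) = 25199/7200
Full grid after step 3:
  5377/2160 19399/7200 23389/7200 7357/2160
  5603/2400 2847/1000 9541/3000 25199/7200
  5447/2160 19799/7200 23689/7200 7447/2160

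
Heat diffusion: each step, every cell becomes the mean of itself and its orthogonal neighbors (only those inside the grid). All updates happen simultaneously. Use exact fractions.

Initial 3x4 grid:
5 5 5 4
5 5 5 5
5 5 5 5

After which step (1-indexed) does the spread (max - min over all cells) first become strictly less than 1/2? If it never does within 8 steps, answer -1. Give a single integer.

Step 1: max=5, min=14/3, spread=1/3
  -> spread < 1/2 first at step 1
Step 2: max=5, min=85/18, spread=5/18
Step 3: max=5, min=1039/216, spread=41/216
Step 4: max=5, min=125383/25920, spread=4217/25920
Step 5: max=35921/7200, min=7566851/1555200, spread=38417/311040
Step 6: max=717403/144000, min=455359789/93312000, spread=1903471/18662400
Step 7: max=21484241/4320000, min=27392610911/5598720000, spread=18038617/223948800
Step 8: max=1931073241/388800000, min=1646347817149/335923200000, spread=883978523/13436928000

Answer: 1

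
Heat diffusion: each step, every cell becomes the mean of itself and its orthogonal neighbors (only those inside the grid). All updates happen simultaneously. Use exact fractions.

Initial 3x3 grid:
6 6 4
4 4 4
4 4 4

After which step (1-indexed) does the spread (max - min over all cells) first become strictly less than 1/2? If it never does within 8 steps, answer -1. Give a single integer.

Step 1: max=16/3, min=4, spread=4/3
Step 2: max=89/18, min=4, spread=17/18
Step 3: max=5167/1080, min=371/90, spread=143/216
Step 4: max=301949/64800, min=5663/1350, spread=1205/2592
  -> spread < 1/2 first at step 4
Step 5: max=17851303/3888000, min=153541/36000, spread=10151/31104
Step 6: max=1058789141/233280000, min=41889209/9720000, spread=85517/373248
Step 7: max=63059590927/13996800000, min=5067353671/1166400000, spread=720431/4478976
Step 8: max=3762846194669/839808000000, min=12736161863/2916000000, spread=6069221/53747712

Answer: 4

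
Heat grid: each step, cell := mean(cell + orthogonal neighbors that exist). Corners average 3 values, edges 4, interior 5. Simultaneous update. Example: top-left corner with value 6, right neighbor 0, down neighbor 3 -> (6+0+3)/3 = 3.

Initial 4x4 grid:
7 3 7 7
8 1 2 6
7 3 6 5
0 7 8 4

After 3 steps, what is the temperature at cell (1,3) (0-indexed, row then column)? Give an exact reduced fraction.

Step 1: cell (1,3) = 5
Step 2: cell (1,3) = 1279/240
Step 3: cell (1,3) = 36811/7200
Full grid after step 3:
  1799/360 11837/2400 35431/7200 5717/1080
  11897/2400 4603/1000 14729/3000 36811/7200
  6767/1440 1804/375 1834/375 7679/1440
  2617/540 6953/1440 1525/288 2917/540

Answer: 36811/7200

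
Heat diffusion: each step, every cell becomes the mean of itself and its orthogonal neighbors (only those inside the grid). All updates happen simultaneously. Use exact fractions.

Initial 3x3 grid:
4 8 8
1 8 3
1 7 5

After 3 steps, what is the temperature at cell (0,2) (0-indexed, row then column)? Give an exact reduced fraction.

Answer: 3221/540

Derivation:
Step 1: cell (0,2) = 19/3
Step 2: cell (0,2) = 58/9
Step 3: cell (0,2) = 3221/540
Full grid after step 3:
  5317/1080 20327/3600 3221/540
  33029/7200 30721/6000 20677/3600
  337/80 23311/4800 1261/240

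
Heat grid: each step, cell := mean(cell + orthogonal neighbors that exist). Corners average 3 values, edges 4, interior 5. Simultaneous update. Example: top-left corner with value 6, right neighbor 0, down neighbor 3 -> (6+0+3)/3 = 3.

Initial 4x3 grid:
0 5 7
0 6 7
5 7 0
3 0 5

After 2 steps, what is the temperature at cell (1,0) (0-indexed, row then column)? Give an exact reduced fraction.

Step 1: cell (1,0) = 11/4
Step 2: cell (1,0) = 79/24
Full grid after step 2:
  107/36 35/8 95/18
  79/24 417/100 253/48
  383/120 417/100 901/240
  61/18 701/240 61/18

Answer: 79/24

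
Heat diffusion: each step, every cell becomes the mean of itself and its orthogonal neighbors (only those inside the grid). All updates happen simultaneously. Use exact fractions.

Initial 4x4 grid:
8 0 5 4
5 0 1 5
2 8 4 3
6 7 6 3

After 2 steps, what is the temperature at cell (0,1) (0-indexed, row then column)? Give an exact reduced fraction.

Step 1: cell (0,1) = 13/4
Step 2: cell (0,1) = 773/240
Full grid after step 2:
  34/9 773/240 161/48 125/36
  121/30 17/5 319/100 11/3
  91/20 117/25 407/100 77/20
  17/3 419/80 403/80 17/4

Answer: 773/240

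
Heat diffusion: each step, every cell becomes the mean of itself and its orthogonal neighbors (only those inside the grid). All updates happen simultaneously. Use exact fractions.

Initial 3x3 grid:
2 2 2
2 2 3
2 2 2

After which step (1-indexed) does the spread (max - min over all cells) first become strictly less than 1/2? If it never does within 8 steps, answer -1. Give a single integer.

Step 1: max=7/3, min=2, spread=1/3
  -> spread < 1/2 first at step 1
Step 2: max=547/240, min=2, spread=67/240
Step 3: max=4757/2160, min=407/200, spread=1807/10800
Step 4: max=1885963/864000, min=11161/5400, spread=33401/288000
Step 5: max=16781933/7776000, min=1123391/540000, spread=3025513/38880000
Step 6: max=6685726867/3110400000, min=60355949/28800000, spread=53531/995328
Step 7: max=399280925849/186624000000, min=16343116051/7776000000, spread=450953/11943936
Step 8: max=23903783560603/11197440000000, min=1967248610519/933120000000, spread=3799043/143327232

Answer: 1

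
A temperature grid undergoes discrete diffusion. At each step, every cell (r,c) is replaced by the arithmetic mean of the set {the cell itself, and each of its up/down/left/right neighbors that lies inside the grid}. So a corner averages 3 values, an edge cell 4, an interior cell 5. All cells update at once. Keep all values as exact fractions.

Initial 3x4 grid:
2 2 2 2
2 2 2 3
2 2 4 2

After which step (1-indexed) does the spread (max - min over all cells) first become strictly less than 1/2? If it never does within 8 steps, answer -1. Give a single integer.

Answer: 4

Derivation:
Step 1: max=3, min=2, spread=1
Step 2: max=53/20, min=2, spread=13/20
Step 3: max=1867/720, min=2, spread=427/720
Step 4: max=35663/14400, min=207/100, spread=1171/2880
  -> spread < 1/2 first at step 4
Step 5: max=6338111/2592000, min=37649/18000, spread=183331/518400
Step 6: max=372878189/155520000, min=2301431/1080000, spread=331777/1244160
Step 7: max=2460533039/1036800000, min=2905423/1350000, spread=9166727/41472000
Step 8: max=1315001178709/559872000000, min=8455430761/3888000000, spread=779353193/4478976000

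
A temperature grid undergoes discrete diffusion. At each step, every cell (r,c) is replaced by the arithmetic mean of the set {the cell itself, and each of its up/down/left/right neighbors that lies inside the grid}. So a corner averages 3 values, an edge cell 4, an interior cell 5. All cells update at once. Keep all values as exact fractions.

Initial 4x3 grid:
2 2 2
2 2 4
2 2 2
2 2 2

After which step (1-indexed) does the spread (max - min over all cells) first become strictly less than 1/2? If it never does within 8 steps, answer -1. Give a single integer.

Answer: 3

Derivation:
Step 1: max=8/3, min=2, spread=2/3
Step 2: max=151/60, min=2, spread=31/60
Step 3: max=1291/540, min=2, spread=211/540
  -> spread < 1/2 first at step 3
Step 4: max=124897/54000, min=1847/900, spread=14077/54000
Step 5: max=1112407/486000, min=111683/54000, spread=5363/24300
Step 6: max=32900809/14580000, min=62869/30000, spread=93859/583200
Step 7: max=1959874481/874800000, min=102536467/48600000, spread=4568723/34992000
Step 8: max=116756435629/52488000000, min=3097618889/1458000000, spread=8387449/83980800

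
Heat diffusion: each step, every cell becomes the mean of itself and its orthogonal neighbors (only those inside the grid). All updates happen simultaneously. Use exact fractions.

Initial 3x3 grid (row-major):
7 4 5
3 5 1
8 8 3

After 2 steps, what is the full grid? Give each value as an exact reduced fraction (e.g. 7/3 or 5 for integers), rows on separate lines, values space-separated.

Answer: 47/9 349/80 145/36
419/80 247/50 451/120
217/36 77/15 9/2

Derivation:
After step 1:
  14/3 21/4 10/3
  23/4 21/5 7/2
  19/3 6 4
After step 2:
  47/9 349/80 145/36
  419/80 247/50 451/120
  217/36 77/15 9/2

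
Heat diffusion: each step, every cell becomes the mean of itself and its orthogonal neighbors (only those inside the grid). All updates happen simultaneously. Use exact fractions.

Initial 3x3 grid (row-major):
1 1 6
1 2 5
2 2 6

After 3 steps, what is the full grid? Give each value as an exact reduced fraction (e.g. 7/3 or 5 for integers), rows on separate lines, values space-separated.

Answer: 341/180 6379/2400 2399/720
14587/7200 5371/2000 51799/14400
2321/1080 1751/600 7667/2160

Derivation:
After step 1:
  1 5/2 4
  3/2 11/5 19/4
  5/3 3 13/3
After step 2:
  5/3 97/40 15/4
  191/120 279/100 917/240
  37/18 14/5 145/36
After step 3:
  341/180 6379/2400 2399/720
  14587/7200 5371/2000 51799/14400
  2321/1080 1751/600 7667/2160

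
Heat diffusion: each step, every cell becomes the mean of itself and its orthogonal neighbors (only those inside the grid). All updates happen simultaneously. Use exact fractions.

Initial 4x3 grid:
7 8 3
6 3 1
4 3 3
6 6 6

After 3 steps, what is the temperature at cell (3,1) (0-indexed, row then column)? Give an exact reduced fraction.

Step 1: cell (3,1) = 21/4
Step 2: cell (3,1) = 1163/240
Step 3: cell (3,1) = 13469/2880
Full grid after step 3:
  161/30 4543/960 751/180
  2383/480 1779/400 1823/480
  1391/288 1037/240 127/32
  1321/270 13469/2880 779/180

Answer: 13469/2880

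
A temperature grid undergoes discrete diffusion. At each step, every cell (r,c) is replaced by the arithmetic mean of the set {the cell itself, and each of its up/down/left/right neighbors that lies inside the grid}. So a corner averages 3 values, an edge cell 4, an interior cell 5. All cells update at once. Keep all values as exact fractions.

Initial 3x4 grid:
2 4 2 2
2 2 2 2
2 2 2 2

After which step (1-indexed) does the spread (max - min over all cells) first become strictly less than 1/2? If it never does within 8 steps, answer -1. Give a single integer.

Step 1: max=8/3, min=2, spread=2/3
Step 2: max=151/60, min=2, spread=31/60
Step 3: max=1291/540, min=2, spread=211/540
  -> spread < 1/2 first at step 3
Step 4: max=124897/54000, min=1847/900, spread=14077/54000
Step 5: max=1112407/486000, min=111683/54000, spread=5363/24300
Step 6: max=32900809/14580000, min=62869/30000, spread=93859/583200
Step 7: max=1959874481/874800000, min=102536467/48600000, spread=4568723/34992000
Step 8: max=116756435629/52488000000, min=3097618889/1458000000, spread=8387449/83980800

Answer: 3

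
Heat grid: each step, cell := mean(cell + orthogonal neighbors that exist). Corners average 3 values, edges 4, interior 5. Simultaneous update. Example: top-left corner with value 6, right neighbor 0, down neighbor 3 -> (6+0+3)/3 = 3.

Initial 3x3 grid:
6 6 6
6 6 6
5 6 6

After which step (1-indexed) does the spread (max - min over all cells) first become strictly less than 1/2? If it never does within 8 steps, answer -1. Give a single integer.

Answer: 1

Derivation:
Step 1: max=6, min=17/3, spread=1/3
  -> spread < 1/2 first at step 1
Step 2: max=6, min=103/18, spread=5/18
Step 3: max=6, min=1255/216, spread=41/216
Step 4: max=2149/360, min=75629/12960, spread=347/2592
Step 5: max=21443/3600, min=4558663/777600, spread=2921/31104
Step 6: max=2566517/432000, min=274107461/46656000, spread=24611/373248
Step 7: max=57663259/9720000, min=16477437967/2799360000, spread=207329/4478976
Step 8: max=3071598401/518400000, min=989739647549/167961600000, spread=1746635/53747712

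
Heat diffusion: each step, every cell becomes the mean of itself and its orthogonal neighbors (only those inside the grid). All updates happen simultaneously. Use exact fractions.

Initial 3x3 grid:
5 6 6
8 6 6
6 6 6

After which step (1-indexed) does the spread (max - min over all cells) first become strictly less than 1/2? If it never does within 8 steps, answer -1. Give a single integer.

Answer: 2

Derivation:
Step 1: max=20/3, min=23/4, spread=11/12
Step 2: max=513/80, min=71/12, spread=119/240
  -> spread < 1/2 first at step 2
Step 3: max=13669/2160, min=7229/1200, spread=821/2700
Step 4: max=1797577/288000, min=261031/43200, spread=172111/864000
Step 5: max=48427621/7776000, min=15783457/2592000, spread=4309/31104
Step 6: max=2891543987/466560000, min=316241693/51840000, spread=36295/373248
Step 7: max=173199023989/27993600000, min=57095980913/9331200000, spread=305773/4478976
Step 8: max=10371444987683/1679616000000, min=3430315506311/559872000000, spread=2575951/53747712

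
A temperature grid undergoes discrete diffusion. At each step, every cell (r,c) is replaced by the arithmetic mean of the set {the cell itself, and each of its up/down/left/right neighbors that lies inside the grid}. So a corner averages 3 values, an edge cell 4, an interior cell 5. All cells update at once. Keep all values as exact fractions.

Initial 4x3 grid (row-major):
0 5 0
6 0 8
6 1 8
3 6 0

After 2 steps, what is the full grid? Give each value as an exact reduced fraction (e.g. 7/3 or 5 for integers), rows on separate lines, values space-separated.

Answer: 95/36 53/16 115/36
11/3 329/100 199/48
81/20 379/100 1027/240
23/6 491/120 137/36

Derivation:
After step 1:
  11/3 5/4 13/3
  3 4 4
  4 21/5 17/4
  5 5/2 14/3
After step 2:
  95/36 53/16 115/36
  11/3 329/100 199/48
  81/20 379/100 1027/240
  23/6 491/120 137/36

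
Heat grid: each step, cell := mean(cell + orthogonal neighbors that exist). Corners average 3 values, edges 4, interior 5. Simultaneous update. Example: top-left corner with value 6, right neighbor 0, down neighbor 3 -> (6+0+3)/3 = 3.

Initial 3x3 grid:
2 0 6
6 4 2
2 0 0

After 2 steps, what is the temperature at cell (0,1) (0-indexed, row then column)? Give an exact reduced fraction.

Step 1: cell (0,1) = 3
Step 2: cell (0,1) = 161/60
Full grid after step 2:
  55/18 161/60 26/9
  337/120 67/25 131/60
  23/9 217/120 31/18

Answer: 161/60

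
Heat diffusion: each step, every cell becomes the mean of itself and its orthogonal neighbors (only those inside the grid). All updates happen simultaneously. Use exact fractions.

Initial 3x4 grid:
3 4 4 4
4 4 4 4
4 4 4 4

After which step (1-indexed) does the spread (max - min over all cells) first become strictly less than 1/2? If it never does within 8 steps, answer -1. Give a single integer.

Step 1: max=4, min=11/3, spread=1/3
  -> spread < 1/2 first at step 1
Step 2: max=4, min=67/18, spread=5/18
Step 3: max=4, min=823/216, spread=41/216
Step 4: max=4, min=99463/25920, spread=4217/25920
Step 5: max=28721/7200, min=6011651/1555200, spread=38417/311040
Step 6: max=573403/144000, min=362047789/93312000, spread=1903471/18662400
Step 7: max=17164241/4320000, min=21793890911/5598720000, spread=18038617/223948800
Step 8: max=1542273241/388800000, min=1310424617149/335923200000, spread=883978523/13436928000

Answer: 1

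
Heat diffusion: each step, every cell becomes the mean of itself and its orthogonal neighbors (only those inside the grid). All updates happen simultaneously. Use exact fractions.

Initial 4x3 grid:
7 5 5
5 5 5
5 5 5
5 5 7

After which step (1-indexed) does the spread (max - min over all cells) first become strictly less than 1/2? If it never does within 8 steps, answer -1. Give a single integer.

Answer: 2

Derivation:
Step 1: max=17/3, min=5, spread=2/3
Step 2: max=50/9, min=41/8, spread=31/72
  -> spread < 1/2 first at step 2
Step 3: max=581/108, min=187/36, spread=5/27
Step 4: max=69017/12960, min=4181/800, spread=803/8100
Step 5: max=4114213/777600, min=1359271/259200, spread=91/1944
Step 6: max=246163067/46656000, min=34035881/6480000, spread=5523619/233280000
Step 7: max=14747812753/2799360000, min=1635001417/311040000, spread=205/17496
Step 8: max=884244902627/167961600000, min=294420234209/55987200000, spread=4921/839808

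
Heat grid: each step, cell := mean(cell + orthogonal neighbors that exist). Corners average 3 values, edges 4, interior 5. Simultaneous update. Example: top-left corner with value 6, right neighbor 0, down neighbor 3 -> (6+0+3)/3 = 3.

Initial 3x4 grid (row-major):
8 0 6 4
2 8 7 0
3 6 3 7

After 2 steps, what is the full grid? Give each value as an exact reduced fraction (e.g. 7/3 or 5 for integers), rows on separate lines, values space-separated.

After step 1:
  10/3 11/2 17/4 10/3
  21/4 23/5 24/5 9/2
  11/3 5 23/4 10/3
After step 2:
  169/36 1061/240 1073/240 145/36
  337/80 503/100 239/50 479/120
  167/36 1141/240 1133/240 163/36

Answer: 169/36 1061/240 1073/240 145/36
337/80 503/100 239/50 479/120
167/36 1141/240 1133/240 163/36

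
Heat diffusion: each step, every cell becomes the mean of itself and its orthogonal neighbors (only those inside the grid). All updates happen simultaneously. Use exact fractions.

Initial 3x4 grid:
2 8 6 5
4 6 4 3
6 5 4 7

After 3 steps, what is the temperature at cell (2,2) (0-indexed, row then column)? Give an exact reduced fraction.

Answer: 7181/1440

Derivation:
Step 1: cell (2,2) = 5
Step 2: cell (2,2) = 1171/240
Step 3: cell (2,2) = 7181/1440
Full grid after step 3:
  10879/2160 7343/1440 7421/1440 1337/270
  7109/1440 383/75 5959/1200 2827/576
  3593/720 2401/480 7181/1440 646/135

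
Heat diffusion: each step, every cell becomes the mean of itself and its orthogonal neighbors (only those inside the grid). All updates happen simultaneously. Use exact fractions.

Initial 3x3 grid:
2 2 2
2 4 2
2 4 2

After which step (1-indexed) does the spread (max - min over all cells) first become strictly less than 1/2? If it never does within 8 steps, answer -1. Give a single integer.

Step 1: max=3, min=2, spread=1
Step 2: max=167/60, min=93/40, spread=11/24
  -> spread < 1/2 first at step 2
Step 3: max=9799/3600, min=143/60, spread=1219/3600
Step 4: max=572603/216000, min=116759/48000, spread=755/3456
Step 5: max=34025491/12960000, min=21360119/8640000, spread=6353/41472
Step 6: max=2020258127/777600000, min=1291077293/518400000, spread=53531/497664
Step 7: max=120552444319/46656000000, min=2889614173/1152000000, spread=450953/5971968
Step 8: max=7199069793443/2799360000000, min=4700446450837/1866240000000, spread=3799043/71663616

Answer: 2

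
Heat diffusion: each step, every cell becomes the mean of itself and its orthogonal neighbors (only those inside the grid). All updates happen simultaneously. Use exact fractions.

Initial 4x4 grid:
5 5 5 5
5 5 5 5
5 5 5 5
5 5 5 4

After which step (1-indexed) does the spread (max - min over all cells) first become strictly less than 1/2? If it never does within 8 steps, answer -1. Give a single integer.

Answer: 1

Derivation:
Step 1: max=5, min=14/3, spread=1/3
  -> spread < 1/2 first at step 1
Step 2: max=5, min=85/18, spread=5/18
Step 3: max=5, min=1039/216, spread=41/216
Step 4: max=5, min=31357/6480, spread=1043/6480
Step 5: max=5, min=946447/194400, spread=25553/194400
Step 6: max=89921/18000, min=28488541/5832000, spread=645863/5832000
Step 7: max=599029/120000, min=857158309/174960000, spread=16225973/174960000
Step 8: max=269299/54000, min=25766522017/5248800000, spread=409340783/5248800000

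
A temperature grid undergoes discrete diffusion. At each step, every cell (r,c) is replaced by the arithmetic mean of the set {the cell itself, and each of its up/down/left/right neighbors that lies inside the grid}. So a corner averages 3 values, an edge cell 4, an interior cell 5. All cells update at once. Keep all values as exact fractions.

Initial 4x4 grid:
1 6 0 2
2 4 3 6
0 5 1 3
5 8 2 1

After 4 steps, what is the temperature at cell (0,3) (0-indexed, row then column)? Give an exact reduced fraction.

Answer: 190981/64800

Derivation:
Step 1: cell (0,3) = 8/3
Step 2: cell (0,3) = 107/36
Step 3: cell (0,3) = 6223/2160
Step 4: cell (0,3) = 190981/64800
Full grid after step 4:
  20611/7200 26711/9000 39427/13500 190981/64800
  223283/72000 60941/20000 549427/180000 627367/216000
  145669/43200 609059/180000 185867/60000 70703/24000
  237029/64800 75863/21600 116477/36000 63749/21600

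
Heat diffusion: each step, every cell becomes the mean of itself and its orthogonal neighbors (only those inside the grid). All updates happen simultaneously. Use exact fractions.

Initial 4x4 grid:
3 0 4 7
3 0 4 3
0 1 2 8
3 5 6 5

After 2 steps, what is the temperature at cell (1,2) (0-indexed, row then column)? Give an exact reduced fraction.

Answer: 353/100

Derivation:
Step 1: cell (1,2) = 13/5
Step 2: cell (1,2) = 353/100
Full grid after step 2:
  7/4 91/40 383/120 167/36
  137/80 181/100 353/100 259/60
  451/240 129/50 87/25 77/15
  49/18 751/240 1127/240 46/9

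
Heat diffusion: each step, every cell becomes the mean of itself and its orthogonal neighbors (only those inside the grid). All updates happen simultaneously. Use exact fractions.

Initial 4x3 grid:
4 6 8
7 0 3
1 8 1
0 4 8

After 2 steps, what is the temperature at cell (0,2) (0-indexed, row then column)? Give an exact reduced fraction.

Step 1: cell (0,2) = 17/3
Step 2: cell (0,2) = 79/18
Full grid after step 2:
  79/18 619/120 79/18
  131/30 181/50 277/60
  43/15 108/25 227/60
  32/9 69/20 43/9

Answer: 79/18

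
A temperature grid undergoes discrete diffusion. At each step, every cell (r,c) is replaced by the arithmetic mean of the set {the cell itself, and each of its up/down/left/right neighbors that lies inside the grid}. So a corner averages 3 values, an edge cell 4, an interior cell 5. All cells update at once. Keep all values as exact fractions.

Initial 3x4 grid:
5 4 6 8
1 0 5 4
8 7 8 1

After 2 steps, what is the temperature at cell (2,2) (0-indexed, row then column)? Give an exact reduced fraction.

Answer: 299/60

Derivation:
Step 1: cell (2,2) = 21/4
Step 2: cell (2,2) = 299/60
Full grid after step 2:
  127/36 487/120 201/40 65/12
  467/120 21/5 47/10 583/120
  175/36 74/15 299/60 169/36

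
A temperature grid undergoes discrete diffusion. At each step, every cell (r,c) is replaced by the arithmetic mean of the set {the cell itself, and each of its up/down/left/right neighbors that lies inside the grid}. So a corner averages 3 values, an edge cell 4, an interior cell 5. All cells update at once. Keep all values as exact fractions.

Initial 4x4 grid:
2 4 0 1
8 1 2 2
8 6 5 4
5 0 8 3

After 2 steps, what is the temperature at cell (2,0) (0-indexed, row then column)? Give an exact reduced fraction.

Step 1: cell (2,0) = 27/4
Step 2: cell (2,0) = 119/24
Full grid after step 2:
  67/18 371/120 13/8 5/3
  611/120 167/50 76/25 35/16
  119/24 247/50 37/10 63/16
  95/18 205/48 75/16 25/6

Answer: 119/24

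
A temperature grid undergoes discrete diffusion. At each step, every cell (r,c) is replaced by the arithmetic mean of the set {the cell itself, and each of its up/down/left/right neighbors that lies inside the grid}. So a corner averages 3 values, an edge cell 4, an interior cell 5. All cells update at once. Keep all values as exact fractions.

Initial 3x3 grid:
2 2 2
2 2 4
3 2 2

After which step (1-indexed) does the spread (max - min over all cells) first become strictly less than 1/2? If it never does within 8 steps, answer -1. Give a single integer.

Answer: 2

Derivation:
Step 1: max=8/3, min=2, spread=2/3
Step 2: max=307/120, min=25/12, spread=19/40
  -> spread < 1/2 first at step 2
Step 3: max=5359/2160, min=1583/720, spread=61/216
Step 4: max=313913/129600, min=96121/43200, spread=511/2592
Step 5: max=18700111/7776000, min=5874287/2592000, spread=4309/31104
Step 6: max=1110471017/466560000, min=355034089/155520000, spread=36295/373248
Step 7: max=66290458399/27993600000, min=21459792383/9331200000, spread=305773/4478976
Step 8: max=3958741692953/1679616000000, min=1292747741401/559872000000, spread=2575951/53747712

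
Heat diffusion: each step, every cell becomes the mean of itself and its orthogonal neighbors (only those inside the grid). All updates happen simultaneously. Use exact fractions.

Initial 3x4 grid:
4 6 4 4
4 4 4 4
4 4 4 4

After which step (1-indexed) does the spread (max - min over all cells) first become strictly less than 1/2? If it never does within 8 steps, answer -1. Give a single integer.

Step 1: max=14/3, min=4, spread=2/3
Step 2: max=271/60, min=4, spread=31/60
Step 3: max=2371/540, min=4, spread=211/540
  -> spread < 1/2 first at step 3
Step 4: max=232897/54000, min=3647/900, spread=14077/54000
Step 5: max=2084407/486000, min=219683/54000, spread=5363/24300
Step 6: max=62060809/14580000, min=122869/30000, spread=93859/583200
Step 7: max=3709474481/874800000, min=199736467/48600000, spread=4568723/34992000
Step 8: max=221732435629/52488000000, min=6013618889/1458000000, spread=8387449/83980800

Answer: 3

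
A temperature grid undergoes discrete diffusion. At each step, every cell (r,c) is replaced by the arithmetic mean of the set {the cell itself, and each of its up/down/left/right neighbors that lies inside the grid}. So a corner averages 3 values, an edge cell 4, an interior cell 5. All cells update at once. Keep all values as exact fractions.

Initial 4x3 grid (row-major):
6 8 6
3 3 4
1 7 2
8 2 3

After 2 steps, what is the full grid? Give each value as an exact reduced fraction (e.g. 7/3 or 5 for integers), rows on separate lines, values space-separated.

Answer: 44/9 269/48 31/6
14/3 83/20 75/16
11/3 87/20 157/48
161/36 7/2 34/9

Derivation:
After step 1:
  17/3 23/4 6
  13/4 5 15/4
  19/4 3 4
  11/3 5 7/3
After step 2:
  44/9 269/48 31/6
  14/3 83/20 75/16
  11/3 87/20 157/48
  161/36 7/2 34/9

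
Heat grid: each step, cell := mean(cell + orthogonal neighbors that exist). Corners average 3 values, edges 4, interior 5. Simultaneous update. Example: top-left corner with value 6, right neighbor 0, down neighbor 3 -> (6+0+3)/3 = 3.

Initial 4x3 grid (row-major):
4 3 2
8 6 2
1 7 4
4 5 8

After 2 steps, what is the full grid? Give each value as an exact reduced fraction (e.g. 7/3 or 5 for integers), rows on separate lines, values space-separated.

Answer: 9/2 977/240 115/36
399/80 109/25 977/240
1061/240 521/100 1141/240
43/9 49/10 203/36

Derivation:
After step 1:
  5 15/4 7/3
  19/4 26/5 7/2
  5 23/5 21/4
  10/3 6 17/3
After step 2:
  9/2 977/240 115/36
  399/80 109/25 977/240
  1061/240 521/100 1141/240
  43/9 49/10 203/36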